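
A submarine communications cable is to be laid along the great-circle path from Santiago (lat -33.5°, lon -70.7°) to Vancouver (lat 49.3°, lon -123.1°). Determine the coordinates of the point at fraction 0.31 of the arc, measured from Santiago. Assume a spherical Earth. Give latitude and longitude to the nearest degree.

≈ lat -7°, lon -86°

Convert each endpoint to a unit vector on the sphere (x = cos φ cos λ, y = cos φ sin λ, z = sin φ).
The central angle between the endpoints is δ = arccos(p₁·p₂) ≈ 1.658 rad (95.0°).
Interpolate at f = 0.31 with slerp weights a = sin((1−f)δ)/sin δ ≈ 0.914, b = sin(fδ)/sin δ ≈ 0.493.
p = a·p₁ + b·p₂ ≈ (0.076, -0.989, -0.130); φ = arcsin(p_z) ≈ -7.48°, λ = atan2(p_y, p_x) ≈ -85.60°.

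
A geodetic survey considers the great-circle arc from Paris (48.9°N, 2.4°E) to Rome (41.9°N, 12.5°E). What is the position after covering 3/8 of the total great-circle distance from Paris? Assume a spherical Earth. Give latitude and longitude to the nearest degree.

Write both endpoints as unit vectors p₁, p₂ with components (cos φ cos λ, cos φ sin λ, sin φ).
The central angle between the endpoints is δ = arccos(p₁·p₂) ≈ 0.174 rad (9.9°).
Interpolate at f = 3/8 with slerp weights a = sin((1−f)δ)/sin δ ≈ 0.627, b = sin(fδ)/sin δ ≈ 0.377.
p = a·p₁ + b·p₂ ≈ (0.685, 0.078, 0.724); φ = arcsin(p_z) ≈ 46.38°, λ = atan2(p_y, p_x) ≈ 6.49°.

≈ (46°N, 6°E)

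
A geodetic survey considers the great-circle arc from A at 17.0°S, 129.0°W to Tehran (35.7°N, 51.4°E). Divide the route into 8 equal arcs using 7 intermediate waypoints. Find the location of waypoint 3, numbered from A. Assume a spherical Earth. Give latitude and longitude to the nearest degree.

≈ 43°N, 130°W

Write both endpoints as unit vectors p₁, p₂ with components (cos φ cos λ, cos φ sin λ, sin φ).
The central angle between the endpoints is δ = arccos(p₁·p₂) ≈ 2.815 rad (161.3°).
Interpolate at f = 3/8 with slerp weights a = sin((1−f)δ)/sin δ ≈ 3.063, b = sin(fδ)/sin δ ≈ 2.714.
p = a·p₁ + b·p₂ ≈ (-0.469, -0.554, 0.688); φ = arcsin(p_z) ≈ 43.48°, λ = atan2(p_y, p_x) ≈ -130.21°.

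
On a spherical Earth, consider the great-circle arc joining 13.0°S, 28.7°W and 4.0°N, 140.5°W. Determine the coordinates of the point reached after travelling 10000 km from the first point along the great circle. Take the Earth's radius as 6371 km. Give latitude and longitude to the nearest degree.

≈ 1°S, 119°W

Convert each endpoint to a unit vector on the sphere (x = cos φ cos λ, y = cos φ sin λ, z = sin φ).
The central angle between the endpoints is δ = arccos(p₁·p₂) ≈ 1.957 rad (112.1°). The total great-circle distance is δ·R ≈ 1.957 × 6371 ≈ 12468 km, so the target fraction is f = 10000/12468 ≈ 0.802.
Interpolate at f ≈ 0.802 with slerp weights a = sin((1−f)δ)/sin δ ≈ 0.408, b = sin(fδ)/sin δ ≈ 1.080.
p = a·p₁ + b·p₂ ≈ (-0.482, -0.876, -0.016); φ = arcsin(p_z) ≈ -0.94°, λ = atan2(p_y, p_x) ≈ -118.85°.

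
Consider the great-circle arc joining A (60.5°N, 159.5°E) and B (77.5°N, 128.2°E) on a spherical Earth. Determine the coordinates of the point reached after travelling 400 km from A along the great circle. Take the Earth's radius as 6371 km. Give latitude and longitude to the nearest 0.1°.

The haversine formula gives a central angle δ ≈ 0.346 rad (19.8°) between the endpoints. The total great-circle distance is δ·R ≈ 0.346 × 6371 ≈ 2203 km, so the target fraction is f = 400/2203 ≈ 0.182.
Interpolate at f ≈ 0.182 with slerp weights a = sin((1−f)δ)/sin δ ≈ 0.824, b = sin(fδ)/sin δ ≈ 0.185.
p = a·p₁ + b·p₂ ≈ (-0.405, 0.174, 0.898); φ = arcsin(p_z) ≈ 63.87°, λ = atan2(p_y, p_x) ≈ 156.79°.

≈ (63.9°N, 156.8°E)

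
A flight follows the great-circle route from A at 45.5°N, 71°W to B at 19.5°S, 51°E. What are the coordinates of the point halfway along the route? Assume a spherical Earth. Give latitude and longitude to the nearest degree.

≈ 25°N, 5°E

Convert each endpoint to a unit vector on the sphere (x = cos φ cos λ, y = cos φ sin λ, z = sin φ).
The central angle between the endpoints is δ = arccos(p₁·p₂) ≈ 2.200 rad (126.0°).
Interpolate at f = 1/2 with slerp weights a = sin((1−f)δ)/sin δ ≈ 1.102, b = sin(fδ)/sin δ ≈ 1.102.
p = a·p₁ + b·p₂ ≈ (0.905, 0.077, 0.418); φ = arcsin(p_z) ≈ 24.72°, λ = atan2(p_y, p_x) ≈ 4.86°.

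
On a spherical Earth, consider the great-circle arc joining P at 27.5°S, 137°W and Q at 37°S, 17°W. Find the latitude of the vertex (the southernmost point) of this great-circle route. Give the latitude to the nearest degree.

The great circle lies in the plane with unit normal n̂ = (p₁ × p₂)/|p₁ × p₂|.
Here n̂_z ≈ +0.615; the vertex latitude is φ_max = arccos|n̂_z| ≈ 52.0°.

≈ 52°S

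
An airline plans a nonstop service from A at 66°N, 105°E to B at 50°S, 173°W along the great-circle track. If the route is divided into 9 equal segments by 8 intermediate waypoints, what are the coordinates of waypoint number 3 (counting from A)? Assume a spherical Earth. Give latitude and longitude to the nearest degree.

Write both endpoints as unit vectors p₁, p₂ with components (cos φ cos λ, cos φ sin λ, sin φ).
The central angle between the endpoints is δ = arccos(p₁·p₂) ≈ 2.296 rad (131.6°).
Interpolate at f = 3/9 with slerp weights a = sin((1−f)δ)/sin δ ≈ 1.335, b = sin(fδ)/sin δ ≈ 0.926.
p = a·p₁ + b·p₂ ≈ (-0.731, 0.452, 0.511); φ = arcsin(p_z) ≈ 30.71°, λ = atan2(p_y, p_x) ≈ 148.28°.

≈ 31°N, 148°E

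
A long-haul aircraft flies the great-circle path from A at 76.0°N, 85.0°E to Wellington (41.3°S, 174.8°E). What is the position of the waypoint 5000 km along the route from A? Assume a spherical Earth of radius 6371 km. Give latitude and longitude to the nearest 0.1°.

≈ 40.6°N, 150.4°E

Write both endpoints as unit vectors p₁, p₂ with components (cos φ cos λ, cos φ sin λ, sin φ).
The central angle between the endpoints is δ = arccos(p₁·p₂) ≈ 2.265 rad (129.8°). The total great-circle distance is δ·R ≈ 2.265 × 6371 ≈ 14430 km, so the target fraction is f = 5000/14430 ≈ 0.346.
Interpolate at f ≈ 0.346 with slerp weights a = sin((1−f)δ)/sin δ ≈ 1.296, b = sin(fδ)/sin δ ≈ 0.919.
p = a·p₁ + b·p₂ ≈ (-0.661, 0.375, 0.650); φ = arcsin(p_z) ≈ 40.57°, λ = atan2(p_y, p_x) ≈ 150.43°.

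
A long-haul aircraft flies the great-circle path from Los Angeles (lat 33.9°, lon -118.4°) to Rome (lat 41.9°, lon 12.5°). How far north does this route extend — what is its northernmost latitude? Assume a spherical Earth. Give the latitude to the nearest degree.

≈ 62°

The great circle lies in the plane with unit normal n̂ = (p₁ × p₂)/|p₁ × p₂|.
Here n̂_z ≈ +0.467; the vertex latitude is φ_max = arccos|n̂_z| ≈ 62.1°.
Check via Clairaut: cos φ_max = |cos φ₁| · sin C = cos(33.9°)·sin(34.3°) ≈ 0.467, again giving ≈ 62.1°.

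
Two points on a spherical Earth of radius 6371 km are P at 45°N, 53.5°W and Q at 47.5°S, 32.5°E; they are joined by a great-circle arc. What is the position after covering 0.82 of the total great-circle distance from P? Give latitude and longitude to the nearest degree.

≈ 33°S, 12°E

Convert each endpoint to a unit vector on the sphere (x = cos φ cos λ, y = cos φ sin λ, z = sin φ).
The central angle between the endpoints is δ = arccos(p₁·p₂) ≈ 2.081 rad (119.2°).
Interpolate at f = 0.82 with slerp weights a = sin((1−f)δ)/sin δ ≈ 0.419, b = sin(fδ)/sin δ ≈ 1.135.
p = a·p₁ + b·p₂ ≈ (0.823, 0.174, -0.541); φ = arcsin(p_z) ≈ -32.73°, λ = atan2(p_y, p_x) ≈ 11.93°.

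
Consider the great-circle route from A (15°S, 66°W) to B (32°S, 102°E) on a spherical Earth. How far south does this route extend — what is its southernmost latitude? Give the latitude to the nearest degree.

≈ 77°S

The great circle lies in the plane with unit normal n̂ = (p₁ × p₂)/|p₁ × p₂|.
Here n̂_z ≈ +0.228; the vertex latitude is φ_max = arccos|n̂_z| ≈ 76.8°.
Check via Clairaut: cos φ_max = |cos φ₁| · sin C = cos(15.0°)·sin(166.4°) ≈ 0.228, again giving ≈ 76.8°.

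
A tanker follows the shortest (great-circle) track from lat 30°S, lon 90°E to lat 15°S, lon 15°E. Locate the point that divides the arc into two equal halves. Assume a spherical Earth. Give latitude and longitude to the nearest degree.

The haversine formula gives a central angle δ ≈ 1.218 rad (69.8°) between the endpoints.
Interpolate at f = 1/2 with slerp weights a = sin((1−f)δ)/sin δ ≈ 0.610, b = sin(fδ)/sin δ ≈ 0.610.
p = a·p₁ + b·p₂ ≈ (0.569, 0.680, -0.463); φ = arcsin(p_z) ≈ -27.55°, λ = atan2(p_y, p_x) ≈ 50.10°.

≈ lat 28°S, lon 50°E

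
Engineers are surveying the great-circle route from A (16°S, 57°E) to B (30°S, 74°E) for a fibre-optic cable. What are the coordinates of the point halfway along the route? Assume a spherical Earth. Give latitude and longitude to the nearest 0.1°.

≈ (23.2°S, 65.1°E)

From cos δ = sin φ₁ sin φ₂ + cos φ₁ cos φ₂ cos Δλ, the central angle is δ ≈ 0.366 rad (20.9°).
Interpolate at f = 1/2 with slerp weights a = sin((1−f)δ)/sin δ ≈ 0.508, b = sin(fδ)/sin δ ≈ 0.508.
p = a·p₁ + b·p₂ ≈ (0.388, 0.833, -0.394); φ = arcsin(p_z) ≈ -23.23°, λ = atan2(p_y, p_x) ≈ 65.05°.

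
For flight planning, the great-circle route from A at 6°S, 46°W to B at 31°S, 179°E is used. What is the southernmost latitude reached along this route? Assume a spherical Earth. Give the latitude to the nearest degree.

≈ 44°S

The great circle lies in the plane with unit normal n̂ = (p₁ × p₂)/|p₁ × p₂|.
Here n̂_z ≈ -0.721; the vertex latitude is φ_max = arccos|n̂_z| ≈ 43.8°.
Check via Clairaut: cos φ_max = |cos φ₁| · sin C = cos(6.0°)·sin(133.5°) ≈ 0.721, again giving ≈ 43.8°.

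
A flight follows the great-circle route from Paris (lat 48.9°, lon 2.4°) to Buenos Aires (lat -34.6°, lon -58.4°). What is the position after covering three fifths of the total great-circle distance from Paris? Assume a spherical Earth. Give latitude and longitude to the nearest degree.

≈ lat 0°, lon -37°

The haversine formula gives a central angle δ ≈ 1.735 rad (99.4°) between the endpoints.
Interpolate at f = 3/5 with slerp weights a = sin((1−f)δ)/sin δ ≈ 0.649, b = sin(fδ)/sin δ ≈ 0.875.
p = a·p₁ + b·p₂ ≈ (0.803, -0.596, -0.008); φ = arcsin(p_z) ≈ -0.46°, λ = atan2(p_y, p_x) ≈ -36.55°.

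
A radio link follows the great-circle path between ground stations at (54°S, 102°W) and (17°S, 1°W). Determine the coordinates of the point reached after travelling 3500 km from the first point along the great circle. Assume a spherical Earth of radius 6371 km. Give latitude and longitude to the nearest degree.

Write both endpoints as unit vectors p₁, p₂ with components (cos φ cos λ, cos φ sin λ, sin φ).
The central angle between the endpoints is δ = arccos(p₁·p₂) ≈ 1.441 rad (82.6°). The total great-circle distance is δ·R ≈ 1.441 × 6371 ≈ 9182 km, so the target fraction is f = 3500/9182 ≈ 0.381.
Interpolate at f ≈ 0.381 with slerp weights a = sin((1−f)δ)/sin δ ≈ 0.785, b = sin(fδ)/sin δ ≈ 0.527.
p = a·p₁ + b·p₂ ≈ (0.408, -0.460, -0.789); φ = arcsin(p_z) ≈ -52.08°, λ = atan2(p_y, p_x) ≈ -48.46°.

≈ (52°S, 48°W)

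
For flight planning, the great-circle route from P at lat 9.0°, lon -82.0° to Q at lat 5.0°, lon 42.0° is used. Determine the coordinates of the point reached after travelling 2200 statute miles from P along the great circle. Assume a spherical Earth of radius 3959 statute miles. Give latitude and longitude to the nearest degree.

Convert each endpoint to a unit vector on the sphere (x = cos φ cos λ, y = cos φ sin λ, z = sin φ).
The central angle between the endpoints is δ = arccos(p₁·p₂) ≈ 2.137 rad (122.5°). The total great-circle distance is δ·R ≈ 2.137 × 3959 ≈ 8461 mi, so the target fraction is f = 2200/8461 ≈ 0.260.
Interpolate at f ≈ 0.260 with slerp weights a = sin((1−f)δ)/sin δ ≈ 1.185, b = sin(fδ)/sin δ ≈ 0.625.
p = a·p₁ + b·p₂ ≈ (0.626, -0.742, 0.240); φ = arcsin(p_z) ≈ 13.88°, λ = atan2(p_y, p_x) ≈ -49.87°.

≈ lat 14°, lon -50°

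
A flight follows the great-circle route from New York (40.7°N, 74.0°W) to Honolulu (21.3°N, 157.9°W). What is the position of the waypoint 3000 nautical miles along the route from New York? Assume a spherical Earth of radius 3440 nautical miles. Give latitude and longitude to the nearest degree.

≈ 33°N, 137°W

The haversine formula gives a central angle δ ≈ 1.254 rad (71.8°) between the endpoints. The total great-circle distance is δ·R ≈ 1.254 × 3440 ≈ 4312 nmi, so the target fraction is f = 3000/4312 ≈ 0.696.
Interpolate at f ≈ 0.696 with slerp weights a = sin((1−f)δ)/sin δ ≈ 0.392, b = sin(fδ)/sin δ ≈ 0.806.
p = a·p₁ + b·p₂ ≈ (-0.614, -0.568, 0.548); φ = arcsin(p_z) ≈ 33.25°, λ = atan2(p_y, p_x) ≈ -137.22°.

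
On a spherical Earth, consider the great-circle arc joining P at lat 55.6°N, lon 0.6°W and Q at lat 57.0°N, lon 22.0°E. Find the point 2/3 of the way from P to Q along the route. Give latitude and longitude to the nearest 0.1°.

Convert each endpoint to a unit vector on the sphere (x = cos φ cos λ, y = cos φ sin λ, z = sin φ).
The central angle between the endpoints is δ = arccos(p₁·p₂) ≈ 0.219 rad (12.6°).
Interpolate at f = 2/3 with slerp weights a = sin((1−f)δ)/sin δ ≈ 0.336, b = sin(fδ)/sin δ ≈ 0.670.
p = a·p₁ + b·p₂ ≈ (0.528, 0.135, 0.839); φ = arcsin(p_z) ≈ 56.99°, λ = atan2(p_y, p_x) ≈ 14.31°.

≈ lat 57.0°N, lon 14.3°E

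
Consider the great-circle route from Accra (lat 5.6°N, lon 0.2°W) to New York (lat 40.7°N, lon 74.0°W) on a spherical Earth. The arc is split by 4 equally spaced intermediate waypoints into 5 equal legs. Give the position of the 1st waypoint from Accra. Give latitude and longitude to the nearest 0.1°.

≈ lat 15.1°N, lon 11.8°W

From cos δ = sin φ₁ sin φ₂ + cos φ₁ cos φ₂ cos Δλ, the central angle is δ ≈ 1.293 rad (74.1°).
Interpolate at f = 1/5 with slerp weights a = sin((1−f)δ)/sin δ ≈ 0.894, b = sin(fδ)/sin δ ≈ 0.266.
p = a·p₁ + b·p₂ ≈ (0.945, -0.197, 0.261); φ = arcsin(p_z) ≈ 15.11°, λ = atan2(p_y, p_x) ≈ -11.77°.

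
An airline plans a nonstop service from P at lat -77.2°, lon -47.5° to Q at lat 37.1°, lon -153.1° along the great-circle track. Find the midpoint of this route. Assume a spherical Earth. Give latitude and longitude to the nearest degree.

Convert each endpoint to a unit vector on the sphere (x = cos φ cos λ, y = cos φ sin λ, z = sin φ).
The central angle between the endpoints is δ = arccos(p₁·p₂) ≈ 2.260 rad (129.5°).
Interpolate at f = 1/2 with slerp weights a = sin((1−f)δ)/sin δ ≈ 1.172, b = sin(fδ)/sin δ ≈ 1.172.
p = a·p₁ + b·p₂ ≈ (-0.658, -0.614, -0.436); φ = arcsin(p_z) ≈ -25.83°, λ = atan2(p_y, p_x) ≈ -136.97°.

≈ lat -26°, lon -137°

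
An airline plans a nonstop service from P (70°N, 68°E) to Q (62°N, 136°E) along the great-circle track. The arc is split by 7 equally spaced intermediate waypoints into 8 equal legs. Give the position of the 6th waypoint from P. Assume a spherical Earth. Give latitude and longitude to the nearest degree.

The haversine formula gives a central angle δ ≈ 0.474 rad (27.1°) between the endpoints.
Interpolate at f = 6/8 with slerp weights a = sin((1−f)δ)/sin δ ≈ 0.259, b = sin(fδ)/sin δ ≈ 0.763.
p = a·p₁ + b·p₂ ≈ (-0.224, 0.331, 0.917); φ = arcsin(p_z) ≈ 66.44°, λ = atan2(p_y, p_x) ≈ 124.14°.

≈ (66°N, 124°E)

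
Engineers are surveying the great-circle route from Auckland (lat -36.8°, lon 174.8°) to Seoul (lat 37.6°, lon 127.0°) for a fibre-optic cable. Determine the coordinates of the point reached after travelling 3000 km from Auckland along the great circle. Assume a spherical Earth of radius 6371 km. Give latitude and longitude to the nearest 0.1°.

Write both endpoints as unit vectors p₁, p₂ with components (cos φ cos λ, cos φ sin λ, sin φ).
The central angle between the endpoints is δ = arccos(p₁·p₂) ≈ 1.510 rad (86.5°). The total great-circle distance is δ·R ≈ 1.510 × 6371 ≈ 9621 km, so the target fraction is f = 3000/9621 ≈ 0.312.
Interpolate at f ≈ 0.312 with slerp weights a = sin((1−f)δ)/sin δ ≈ 0.864, b = sin(fδ)/sin δ ≈ 0.455.
p = a·p₁ + b·p₂ ≈ (-0.905, 0.350, -0.240); φ = arcsin(p_z) ≈ -13.89°, λ = atan2(p_y, p_x) ≈ 158.85°.

≈ lat -13.9°, lon 158.9°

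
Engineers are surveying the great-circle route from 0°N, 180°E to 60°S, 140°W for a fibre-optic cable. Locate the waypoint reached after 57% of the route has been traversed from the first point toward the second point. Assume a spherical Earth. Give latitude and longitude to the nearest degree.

Write both endpoints as unit vectors p₁, p₂ with components (cos φ cos λ, cos φ sin λ, sin φ).
The central angle between the endpoints is δ = arccos(p₁·p₂) ≈ 1.178 rad (67.5°).
Interpolate at f = 0.57 with slerp weights a = sin((1−f)δ)/sin δ ≈ 0.525, b = sin(fδ)/sin δ ≈ 0.673.
p = a·p₁ + b·p₂ ≈ (-0.783, -0.216, -0.583); φ = arcsin(p_z) ≈ -35.67°, λ = atan2(p_y, p_x) ≈ -164.55°.

≈ 36°S, 165°W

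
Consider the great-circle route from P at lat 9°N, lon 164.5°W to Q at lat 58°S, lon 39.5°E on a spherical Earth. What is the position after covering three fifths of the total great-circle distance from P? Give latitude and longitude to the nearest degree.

The haversine formula gives a central angle δ ≈ 2.228 rad (127.6°) between the endpoints.
Interpolate at f = 3/5 with slerp weights a = sin((1−f)δ)/sin δ ≈ 0.982, b = sin(fδ)/sin δ ≈ 1.229.
p = a·p₁ + b·p₂ ≈ (-0.433, 0.155, -0.888); φ = arcsin(p_z) ≈ -62.65°, λ = atan2(p_y, p_x) ≈ 160.31°.

≈ lat 63°S, lon 160°E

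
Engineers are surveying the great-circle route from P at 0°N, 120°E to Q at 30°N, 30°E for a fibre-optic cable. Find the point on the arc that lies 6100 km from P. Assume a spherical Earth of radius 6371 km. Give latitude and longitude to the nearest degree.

Write both endpoints as unit vectors p₁, p₂ with components (cos φ cos λ, cos φ sin λ, sin φ).
The central angle between the endpoints is δ = arccos(p₁·p₂) ≈ 1.571 rad (90.0°). The total great-circle distance is δ·R ≈ 1.571 × 6371 ≈ 10008 km, so the target fraction is f = 6100/10008 ≈ 0.610.
Interpolate at f ≈ 0.610 with slerp weights a = sin((1−f)δ)/sin δ ≈ 0.576, b = sin(fδ)/sin δ ≈ 0.818.
p = a·p₁ + b·p₂ ≈ (0.326, 0.853, 0.409); φ = arcsin(p_z) ≈ 24.13°, λ = atan2(p_y, p_x) ≈ 69.10°.

≈ 24°N, 69°E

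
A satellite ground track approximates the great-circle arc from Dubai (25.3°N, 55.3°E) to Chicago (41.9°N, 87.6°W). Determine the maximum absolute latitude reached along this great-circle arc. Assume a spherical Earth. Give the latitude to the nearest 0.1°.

The great circle lies in the plane with unit normal n̂ = (p₁ × p₂)/|p₁ × p₂|.
Here n̂_z ≈ -0.419; the vertex latitude is φ_max = arccos|n̂_z| ≈ 65.2°.
Check via Clairaut: cos φ_max = |cos φ₁| · sin C = cos(25.3°)·sin(27.6°) ≈ 0.419, again giving ≈ 65.2°.

≈ 65.2°N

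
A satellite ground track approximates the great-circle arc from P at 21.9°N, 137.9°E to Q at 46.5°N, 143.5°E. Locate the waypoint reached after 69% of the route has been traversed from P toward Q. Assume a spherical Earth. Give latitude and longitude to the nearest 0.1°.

Write both endpoints as unit vectors p₁, p₂ with components (cos φ cos λ, cos φ sin λ, sin φ).
The central angle between the endpoints is δ = arccos(p₁·p₂) ≈ 0.437 rad (25.0°).
Interpolate at f = 0.69 with slerp weights a = sin((1−f)δ)/sin δ ≈ 0.319, b = sin(fδ)/sin δ ≈ 0.702.
p = a·p₁ + b·p₂ ≈ (-0.608, 0.486, 0.628); φ = arcsin(p_z) ≈ 38.90°, λ = atan2(p_y, p_x) ≈ 141.37°.

≈ 38.9°N, 141.4°E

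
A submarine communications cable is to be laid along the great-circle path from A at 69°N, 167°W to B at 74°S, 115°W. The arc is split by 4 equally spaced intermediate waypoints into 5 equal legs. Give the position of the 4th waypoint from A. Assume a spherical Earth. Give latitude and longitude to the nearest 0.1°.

≈ 46.2°S, 136.4°W

Write both endpoints as unit vectors p₁, p₂ with components (cos φ cos λ, cos φ sin λ, sin φ).
The central angle between the endpoints is δ = arccos(p₁·p₂) ≈ 2.562 rad (146.8°).
Interpolate at f = 4/5 with slerp weights a = sin((1−f)δ)/sin δ ≈ 0.895, b = sin(fδ)/sin δ ≈ 1.620.
p = a·p₁ + b·p₂ ≈ (-0.501, -0.477, -0.722); φ = arcsin(p_z) ≈ -46.22°, λ = atan2(p_y, p_x) ≈ -136.42°.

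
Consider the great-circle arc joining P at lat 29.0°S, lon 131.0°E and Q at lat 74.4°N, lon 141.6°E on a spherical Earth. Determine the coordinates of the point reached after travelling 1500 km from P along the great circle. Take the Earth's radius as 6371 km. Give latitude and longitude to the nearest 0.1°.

≈ lat 15.5°S, lon 131.7°E

From cos δ = sin φ₁ sin φ₂ + cos φ₁ cos φ₂ cos Δλ, the central angle is δ ≈ 1.809 rad (103.6°). The total great-circle distance is δ·R ≈ 1.809 × 6371 ≈ 11524 km, so the target fraction is f = 1500/11524 ≈ 0.130.
Interpolate at f ≈ 0.130 with slerp weights a = sin((1−f)δ)/sin δ ≈ 1.029, b = sin(fδ)/sin δ ≈ 0.240.
p = a·p₁ + b·p₂ ≈ (-0.641, 0.719, -0.268); φ = arcsin(p_z) ≈ -15.53°, λ = atan2(p_y, p_x) ≈ 131.71°.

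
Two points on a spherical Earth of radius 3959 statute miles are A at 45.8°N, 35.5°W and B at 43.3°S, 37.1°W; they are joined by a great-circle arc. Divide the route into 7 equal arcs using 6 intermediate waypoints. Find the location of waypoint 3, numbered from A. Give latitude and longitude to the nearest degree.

≈ 8°N, 36°W

Convert each endpoint to a unit vector on the sphere (x = cos φ cos λ, y = cos φ sin λ, z = sin φ).
The central angle between the endpoints is δ = arccos(p₁·p₂) ≈ 1.555 rad (89.1°).
Interpolate at f = 3/7 with slerp weights a = sin((1−f)δ)/sin δ ≈ 0.776, b = sin(fδ)/sin δ ≈ 0.618.
p = a·p₁ + b·p₂ ≈ (0.800, -0.586, 0.133); φ = arcsin(p_z) ≈ 7.61°, λ = atan2(p_y, p_x) ≈ -36.23°.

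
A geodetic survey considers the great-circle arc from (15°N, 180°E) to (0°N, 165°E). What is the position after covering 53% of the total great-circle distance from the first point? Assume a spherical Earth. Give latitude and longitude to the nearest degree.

The haversine formula gives a central angle δ ≈ 0.368 rad (21.1°) between the endpoints.
Interpolate at f = 0.53 with slerp weights a = sin((1−f)δ)/sin δ ≈ 0.478, b = sin(fδ)/sin δ ≈ 0.539.
p = a·p₁ + b·p₂ ≈ (-0.982, 0.139, 0.124); φ = arcsin(p_z) ≈ 7.11°, λ = atan2(p_y, p_x) ≈ 171.92°.

≈ (7°N, 172°E)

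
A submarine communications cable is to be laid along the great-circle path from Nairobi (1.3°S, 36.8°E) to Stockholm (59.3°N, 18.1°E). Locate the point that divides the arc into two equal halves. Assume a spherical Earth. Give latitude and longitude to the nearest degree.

The haversine formula gives a central angle δ ≈ 1.088 rad (62.4°) between the endpoints.
Interpolate at f = 1/2 with slerp weights a = sin((1−f)δ)/sin δ ≈ 0.584, b = sin(fδ)/sin δ ≈ 0.584.
p = a·p₁ + b·p₂ ≈ (0.751, 0.443, 0.489); φ = arcsin(p_z) ≈ 29.29°, λ = atan2(p_y, p_x) ≈ 30.50°.

≈ (29°N, 31°E)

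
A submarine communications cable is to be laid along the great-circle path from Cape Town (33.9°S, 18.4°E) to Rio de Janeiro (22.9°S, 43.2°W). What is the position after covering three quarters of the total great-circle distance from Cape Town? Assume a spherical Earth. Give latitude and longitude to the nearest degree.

≈ 28°S, 29°W

Write both endpoints as unit vectors p₁, p₂ with components (cos φ cos λ, cos φ sin λ, sin φ).
The central angle between the endpoints is δ = arccos(p₁·p₂) ≈ 0.951 rad (54.5°).
Interpolate at f = 3/4 with slerp weights a = sin((1−f)δ)/sin δ ≈ 0.289, b = sin(fδ)/sin δ ≈ 0.804.
p = a·p₁ + b·p₂ ≈ (0.768, -0.431, -0.474); φ = arcsin(p_z) ≈ -28.31°, λ = atan2(p_y, p_x) ≈ -29.32°.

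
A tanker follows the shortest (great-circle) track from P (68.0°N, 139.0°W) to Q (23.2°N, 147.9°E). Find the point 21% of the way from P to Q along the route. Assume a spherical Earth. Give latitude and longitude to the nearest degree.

Convert each endpoint to a unit vector on the sphere (x = cos φ cos λ, y = cos φ sin λ, z = sin φ).
The central angle between the endpoints is δ = arccos(p₁·p₂) ≈ 1.087 rad (62.3°).
Interpolate at f = 0.21 with slerp weights a = sin((1−f)δ)/sin δ ≈ 0.855, b = sin(fδ)/sin δ ≈ 0.256.
p = a·p₁ + b·p₂ ≈ (-0.441, -0.085, 0.894); φ = arcsin(p_z) ≈ 63.32°, λ = atan2(p_y, p_x) ≈ -169.05°.

≈ (63°N, 169°W)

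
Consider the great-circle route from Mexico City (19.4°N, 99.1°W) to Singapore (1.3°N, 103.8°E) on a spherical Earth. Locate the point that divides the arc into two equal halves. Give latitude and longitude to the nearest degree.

Convert each endpoint to a unit vector on the sphere (x = cos φ cos λ, y = cos φ sin λ, z = sin φ).
The central angle between the endpoints is δ = arccos(p₁·p₂) ≈ 2.608 rad (149.4°).
Interpolate at f = 1/2 with slerp weights a = sin((1−f)δ)/sin δ ≈ 1.897, b = sin(fδ)/sin δ ≈ 1.897.
p = a·p₁ + b·p₂ ≈ (-0.736, 0.075, 0.673); φ = arcsin(p_z) ≈ 42.32°, λ = atan2(p_y, p_x) ≈ 174.18°.

≈ (42°N, 174°E)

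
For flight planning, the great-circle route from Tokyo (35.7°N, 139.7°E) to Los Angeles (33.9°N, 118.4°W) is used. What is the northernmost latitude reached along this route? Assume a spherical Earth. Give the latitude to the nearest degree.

The great circle lies in the plane with unit normal n̂ = (p₁ × p₂)/|p₁ × p₂|.
Here n̂_z ≈ +0.671; the vertex latitude is φ_max = arccos|n̂_z| ≈ 47.8°.

≈ 48°N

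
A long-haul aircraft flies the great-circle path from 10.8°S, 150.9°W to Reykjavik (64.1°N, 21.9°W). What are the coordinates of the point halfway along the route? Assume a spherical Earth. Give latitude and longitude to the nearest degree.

Convert each endpoint to a unit vector on the sphere (x = cos φ cos λ, y = cos φ sin λ, z = sin φ).
The central angle between the endpoints is δ = arccos(p₁·p₂) ≈ 2.025 rad (116.0°).
Interpolate at f = 1/2 with slerp weights a = sin((1−f)δ)/sin δ ≈ 0.944, b = sin(fδ)/sin δ ≈ 0.944.
p = a·p₁ + b·p₂ ≈ (-0.428, -0.605, 0.672); φ = arcsin(p_z) ≈ 42.23°, λ = atan2(p_y, p_x) ≈ -125.27°.

≈ 42°N, 125°W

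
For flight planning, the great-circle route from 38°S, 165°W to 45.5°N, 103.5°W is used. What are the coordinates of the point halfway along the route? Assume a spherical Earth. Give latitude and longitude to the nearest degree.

Convert each endpoint to a unit vector on the sphere (x = cos φ cos λ, y = cos φ sin λ, z = sin φ).
The central angle between the endpoints is δ = arccos(p₁·p₂) ≈ 1.747 rad (100.1°).
Interpolate at f = 1/2 with slerp weights a = sin((1−f)δ)/sin δ ≈ 0.779, b = sin(fδ)/sin δ ≈ 0.779.
p = a·p₁ + b·p₂ ≈ (-0.720, -0.690, 0.076); φ = arcsin(p_z) ≈ 4.36°, λ = atan2(p_y, p_x) ≈ -136.24°.

≈ 4°N, 136°W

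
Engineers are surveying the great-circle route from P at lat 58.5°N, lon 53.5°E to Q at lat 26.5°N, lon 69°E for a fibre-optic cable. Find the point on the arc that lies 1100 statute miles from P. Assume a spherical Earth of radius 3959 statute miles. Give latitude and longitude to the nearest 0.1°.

≈ lat 43.7°N, lon 62.9°E

Write both endpoints as unit vectors p₁, p₂ with components (cos φ cos λ, cos φ sin λ, sin φ).
The central angle between the endpoints is δ = arccos(p₁·p₂) ≈ 0.590 rad (33.8°). The total great-circle distance is δ·R ≈ 0.590 × 3959 ≈ 2335 mi, so the target fraction is f = 1100/2335 ≈ 0.471.
Interpolate at f ≈ 0.471 with slerp weights a = sin((1−f)δ)/sin δ ≈ 0.552, b = sin(fδ)/sin δ ≈ 0.493.
p = a·p₁ + b·p₂ ≈ (0.330, 0.644, 0.691); φ = arcsin(p_z) ≈ 43.67°, λ = atan2(p_y, p_x) ≈ 62.88°.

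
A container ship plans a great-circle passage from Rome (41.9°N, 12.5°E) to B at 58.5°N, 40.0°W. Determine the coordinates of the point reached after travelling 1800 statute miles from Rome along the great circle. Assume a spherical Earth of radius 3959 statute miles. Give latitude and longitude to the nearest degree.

Convert each endpoint to a unit vector on the sphere (x = cos φ cos λ, y = cos φ sin λ, z = sin φ).
The central angle between the endpoints is δ = arccos(p₁·p₂) ≈ 0.633 rad (36.3°). The total great-circle distance is δ·R ≈ 0.633 × 3959 ≈ 2507 mi, so the target fraction is f = 1800/2507 ≈ 0.718.
Interpolate at f ≈ 0.718 with slerp weights a = sin((1−f)δ)/sin δ ≈ 0.300, b = sin(fδ)/sin δ ≈ 0.742.
p = a·p₁ + b·p₂ ≈ (0.515, -0.201, 0.833); φ = arcsin(p_z) ≈ 56.43°, λ = atan2(p_y, p_x) ≈ -21.31°.

≈ 56°N, 21°W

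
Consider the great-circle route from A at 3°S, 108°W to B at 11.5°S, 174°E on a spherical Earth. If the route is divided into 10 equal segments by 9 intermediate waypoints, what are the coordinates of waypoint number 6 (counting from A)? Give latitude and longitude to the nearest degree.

Write both endpoints as unit vectors p₁, p₂ with components (cos φ cos λ, cos φ sin λ, sin φ).
The central angle between the endpoints is δ = arccos(p₁·p₂) ≈ 1.355 rad (77.6°).
Interpolate at f = 6/10 with slerp weights a = sin((1−f)δ)/sin δ ≈ 0.528, b = sin(fδ)/sin δ ≈ 0.744.
p = a·p₁ + b·p₂ ≈ (-0.888, -0.425, -0.176); φ = arcsin(p_z) ≈ -10.13°, λ = atan2(p_y, p_x) ≈ -154.39°.

≈ 10°S, 154°W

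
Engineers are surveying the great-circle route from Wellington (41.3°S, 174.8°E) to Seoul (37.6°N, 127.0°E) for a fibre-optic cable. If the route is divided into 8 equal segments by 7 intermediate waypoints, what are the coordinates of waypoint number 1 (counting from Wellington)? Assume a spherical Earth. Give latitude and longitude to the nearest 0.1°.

≈ (31.9°S, 167.0°E)

Convert each endpoint to a unit vector on the sphere (x = cos φ cos λ, y = cos φ sin λ, z = sin φ).
The central angle between the endpoints is δ = arccos(p₁·p₂) ≈ 1.574 rad (90.2°).
Interpolate at f = 1/8 with slerp weights a = sin((1−f)δ)/sin δ ≈ 0.981, b = sin(fδ)/sin δ ≈ 0.195.
p = a·p₁ + b·p₂ ≈ (-0.827, 0.190, -0.528); φ = arcsin(p_z) ≈ -31.90°, λ = atan2(p_y, p_x) ≈ 167.03°.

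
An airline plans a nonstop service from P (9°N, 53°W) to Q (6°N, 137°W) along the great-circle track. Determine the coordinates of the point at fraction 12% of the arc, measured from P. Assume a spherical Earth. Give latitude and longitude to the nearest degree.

Write both endpoints as unit vectors p₁, p₂ with components (cos φ cos λ, cos φ sin λ, sin φ).
The central angle between the endpoints is δ = arccos(p₁·p₂) ≈ 1.451 rad (83.2°).
Interpolate at f = 0.12 with slerp weights a = sin((1−f)δ)/sin δ ≈ 0.964, b = sin(fδ)/sin δ ≈ 0.175.
p = a·p₁ + b·p₂ ≈ (0.446, -0.879, 0.169); φ = arcsin(p_z) ≈ 9.73°, λ = atan2(p_y, p_x) ≈ -63.09°.

≈ (10°N, 63°W)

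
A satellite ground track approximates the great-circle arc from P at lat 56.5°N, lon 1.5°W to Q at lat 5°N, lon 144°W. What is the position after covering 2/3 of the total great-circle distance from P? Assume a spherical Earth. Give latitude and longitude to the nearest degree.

Write both endpoints as unit vectors p₁, p₂ with components (cos φ cos λ, cos φ sin λ, sin φ).
The central angle between the endpoints is δ = arccos(p₁·p₂) ≈ 1.943 rad (111.3°).
Interpolate at f = 2/3 with slerp weights a = sin((1−f)δ)/sin δ ≈ 0.648, b = sin(fδ)/sin δ ≈ 1.033.
p = a·p₁ + b·p₂ ≈ (-0.475, -0.614, 0.630); φ = arcsin(p_z) ≈ 39.05°, λ = atan2(p_y, p_x) ≈ -127.73°.

≈ lat 39°N, lon 128°W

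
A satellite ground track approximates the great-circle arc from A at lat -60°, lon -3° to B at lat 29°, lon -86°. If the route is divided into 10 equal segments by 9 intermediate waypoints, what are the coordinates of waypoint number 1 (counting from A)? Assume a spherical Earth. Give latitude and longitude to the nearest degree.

Write both endpoints as unit vectors p₁, p₂ with components (cos φ cos λ, cos φ sin λ, sin φ).
The central angle between the endpoints is δ = arccos(p₁·p₂) ≈ 1.946 rad (111.5°).
Interpolate at f = 1/10 with slerp weights a = sin((1−f)δ)/sin δ ≈ 1.057, b = sin(fδ)/sin δ ≈ 0.208.
p = a·p₁ + b·p₂ ≈ (0.541, -0.209, -0.815); φ = arcsin(p_z) ≈ -54.58°, λ = atan2(p_y, p_x) ≈ -21.14°.

≈ lat -55°, lon -21°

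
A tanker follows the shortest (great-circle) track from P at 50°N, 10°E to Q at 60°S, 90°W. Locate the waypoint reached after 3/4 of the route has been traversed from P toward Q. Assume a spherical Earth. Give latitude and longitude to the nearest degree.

Write both endpoints as unit vectors p₁, p₂ with components (cos φ cos λ, cos φ sin λ, sin φ).
The central angle between the endpoints is δ = arccos(p₁·p₂) ≈ 2.373 rad (136.0°).
Interpolate at f = 3/4 with slerp weights a = sin((1−f)δ)/sin δ ≈ 0.805, b = sin(fδ)/sin δ ≈ 1.408.
p = a·p₁ + b·p₂ ≈ (0.509, -0.614, -0.603); φ = arcsin(p_z) ≈ -37.07°, λ = atan2(p_y, p_x) ≈ -50.32°.

≈ 37°S, 50°W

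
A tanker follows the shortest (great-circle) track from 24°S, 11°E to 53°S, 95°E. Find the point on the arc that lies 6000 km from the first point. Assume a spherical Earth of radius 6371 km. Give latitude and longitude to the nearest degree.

Convert each endpoint to a unit vector on the sphere (x = cos φ cos λ, y = cos φ sin λ, z = sin φ).
The central angle between the endpoints is δ = arccos(p₁·p₂) ≈ 1.179 rad (67.5°). The total great-circle distance is δ·R ≈ 1.179 × 6371 ≈ 7508 km, so the target fraction is f = 6000/7508 ≈ 0.799.
Interpolate at f ≈ 0.799 with slerp weights a = sin((1−f)δ)/sin δ ≈ 0.254, b = sin(fδ)/sin δ ≈ 0.875.
p = a·p₁ + b·p₂ ≈ (0.182, 0.569, -0.802); φ = arcsin(p_z) ≈ -53.33°, λ = atan2(p_y, p_x) ≈ 72.28°.

≈ 53°S, 72°E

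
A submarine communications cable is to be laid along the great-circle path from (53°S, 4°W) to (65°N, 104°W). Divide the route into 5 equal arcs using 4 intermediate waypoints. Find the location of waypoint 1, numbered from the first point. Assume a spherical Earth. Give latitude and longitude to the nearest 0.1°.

≈ (29.3°S, 24.5°W)

The haversine formula gives a central angle δ ≈ 2.446 rad (140.2°) between the endpoints.
Interpolate at f = 1/5 with slerp weights a = sin((1−f)δ)/sin δ ≈ 1.446, b = sin(fδ)/sin δ ≈ 0.734.
p = a·p₁ + b·p₂ ≈ (0.793, -0.362, -0.490); φ = arcsin(p_z) ≈ -29.34°, λ = atan2(p_y, p_x) ≈ -24.51°.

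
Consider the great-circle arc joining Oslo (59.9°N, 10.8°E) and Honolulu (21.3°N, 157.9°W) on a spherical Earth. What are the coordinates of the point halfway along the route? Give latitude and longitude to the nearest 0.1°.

Write both endpoints as unit vectors p₁, p₂ with components (cos φ cos λ, cos φ sin λ, sin φ).
The central angle between the endpoints is δ = arccos(p₁·p₂) ≈ 1.715 rad (98.3°).
Interpolate at f = 1/2 with slerp weights a = sin((1−f)δ)/sin δ ≈ 0.764, b = sin(fδ)/sin δ ≈ 0.764.
p = a·p₁ + b·p₂ ≈ (-0.283, -0.196, 0.939); φ = arcsin(p_z) ≈ 69.85°, λ = atan2(p_y, p_x) ≈ -145.31°.

≈ (69.9°N, 145.3°W)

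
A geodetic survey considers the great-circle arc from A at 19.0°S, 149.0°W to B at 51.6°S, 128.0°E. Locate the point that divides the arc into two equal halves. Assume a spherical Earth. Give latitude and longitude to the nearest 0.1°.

≈ 42.9°S, 179.9°E

Convert each endpoint to a unit vector on the sphere (x = cos φ cos λ, y = cos φ sin λ, z = sin φ).
The central angle between the endpoints is δ = arccos(p₁·p₂) ≈ 1.238 rad (70.9°).
Interpolate at f = 1/2 with slerp weights a = sin((1−f)δ)/sin δ ≈ 0.614, b = sin(fδ)/sin δ ≈ 0.614.
p = a·p₁ + b·p₂ ≈ (-0.732, 0.002, -0.681); φ = arcsin(p_z) ≈ -42.92°, λ = atan2(p_y, p_x) ≈ 179.88°.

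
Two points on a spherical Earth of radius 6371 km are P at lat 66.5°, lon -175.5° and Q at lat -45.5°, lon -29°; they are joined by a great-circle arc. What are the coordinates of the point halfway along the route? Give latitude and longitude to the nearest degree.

≈ lat 25°, lon -60°

Convert each endpoint to a unit vector on the sphere (x = cos φ cos λ, y = cos φ sin λ, z = sin φ).
The central angle between the endpoints is δ = arccos(p₁·p₂) ≈ 2.662 rad (152.5°).
Interpolate at f = 1/2 with slerp weights a = sin((1−f)δ)/sin δ ≈ 2.105, b = sin(fδ)/sin δ ≈ 2.105.
p = a·p₁ + b·p₂ ≈ (0.454, -0.781, 0.429); φ = arcsin(p_z) ≈ 25.40°, λ = atan2(p_y, p_x) ≈ -59.85°.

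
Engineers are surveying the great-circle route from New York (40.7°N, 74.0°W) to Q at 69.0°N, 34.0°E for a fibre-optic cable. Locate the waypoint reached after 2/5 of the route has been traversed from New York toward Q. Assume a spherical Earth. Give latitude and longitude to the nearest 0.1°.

≈ 60.9°N, 55.0°W

From cos δ = sin φ₁ sin φ₂ + cos φ₁ cos φ₂ cos Δλ, the central angle is δ ≈ 1.018 rad (58.3°).
Interpolate at f = 2/5 with slerp weights a = sin((1−f)δ)/sin δ ≈ 0.674, b = sin(fδ)/sin δ ≈ 0.465.
p = a·p₁ + b·p₂ ≈ (0.279, -0.398, 0.874); φ = arcsin(p_z) ≈ 60.92°, λ = atan2(p_y, p_x) ≈ -54.95°.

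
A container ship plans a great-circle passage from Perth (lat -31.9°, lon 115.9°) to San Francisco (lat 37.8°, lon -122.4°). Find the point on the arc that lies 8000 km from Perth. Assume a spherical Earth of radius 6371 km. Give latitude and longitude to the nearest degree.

Write both endpoints as unit vectors p₁, p₂ with components (cos φ cos λ, cos φ sin λ, sin φ).
The central angle between the endpoints is δ = arccos(p₁·p₂) ≈ 2.314 rad (132.6°). The total great-circle distance is δ·R ≈ 2.314 × 6371 ≈ 14740 km, so the target fraction is f = 8000/14740 ≈ 0.543.
Interpolate at f ≈ 0.543 with slerp weights a = sin((1−f)δ)/sin δ ≈ 1.183, b = sin(fδ)/sin δ ≈ 1.291.
p = a·p₁ + b·p₂ ≈ (-0.985, 0.042, 0.166); φ = arcsin(p_z) ≈ 9.56°, λ = atan2(p_y, p_x) ≈ 177.54°.

≈ lat 10°, lon 178°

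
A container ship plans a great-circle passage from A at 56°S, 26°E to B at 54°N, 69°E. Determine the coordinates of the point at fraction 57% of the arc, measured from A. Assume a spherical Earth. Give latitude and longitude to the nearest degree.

Convert each endpoint to a unit vector on the sphere (x = cos φ cos λ, y = cos φ sin λ, z = sin φ).
The central angle between the endpoints is δ = arccos(p₁·p₂) ≈ 2.016 rad (115.5°).
Interpolate at f = 0.57 with slerp weights a = sin((1−f)δ)/sin δ ≈ 0.844, b = sin(fδ)/sin δ ≈ 1.011.
p = a·p₁ + b·p₂ ≈ (0.637, 0.762, 0.118); φ = arcsin(p_z) ≈ 6.76°, λ = atan2(p_y, p_x) ≈ 50.08°.

≈ 7°N, 50°E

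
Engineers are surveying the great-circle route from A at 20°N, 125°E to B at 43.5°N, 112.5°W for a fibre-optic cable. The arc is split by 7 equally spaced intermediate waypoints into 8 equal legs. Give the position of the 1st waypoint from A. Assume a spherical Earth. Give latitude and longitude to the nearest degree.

≈ 29°N, 134°E

Write both endpoints as unit vectors p₁, p₂ with components (cos φ cos λ, cos φ sin λ, sin φ).
The central angle between the endpoints is δ = arccos(p₁·p₂) ≈ 1.702 rad (97.5°).
Interpolate at f = 1/8 with slerp weights a = sin((1−f)δ)/sin δ ≈ 1.005, b = sin(fδ)/sin δ ≈ 0.213.
p = a·p₁ + b·p₂ ≈ (-0.601, 0.631, 0.490); φ = arcsin(p_z) ≈ 29.37°, λ = atan2(p_y, p_x) ≈ 133.60°.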